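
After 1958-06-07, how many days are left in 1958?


Day of year: 158 of 365
Remaining = 365 - 158

207 days


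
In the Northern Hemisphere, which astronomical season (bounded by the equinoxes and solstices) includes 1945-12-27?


Date: December 27
Astronomical Winter (approx.; exact equinox/solstice day varies by year): December 21 to March 19
December 27 falls within the Winter window

Winter


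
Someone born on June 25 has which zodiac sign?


Date: June 25
Conventional tropical zodiac dates: Cancer from June 21 onward; Leo starts July 23
June 25 falls within the Cancer range

Cancer


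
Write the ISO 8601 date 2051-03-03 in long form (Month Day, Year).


ISO 2051-03-03 parses as year=2051, month=03, day=03
Month 3 -> March

March 3, 2051


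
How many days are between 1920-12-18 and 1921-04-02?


From 1920-12-18 to 1921-04-02
1920-12-18: days before December = 31 + 29 + 31 + 30 + 31 + 30 + 31 + 31 + 30 + 31 + 30 = 335 (1920 is a leap year); day of year = 335 + 18 = 353
1921-04-02: days before April = 31 + 28 + 31 = 90 (1921 is not a leap year); day of year = 90 + 2 = 92
Rest of 1920: 366 - 353 = 13
Total = 13 + 92 = 105

105 days


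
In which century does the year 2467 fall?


Century = (year - 1) // 100 + 1
= (2467 - 1) // 100 + 1
= 2466 // 100 + 1
= 24 + 1

25th century


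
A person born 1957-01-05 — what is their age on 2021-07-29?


Birth: 1957-01-05
Reference: 2021-07-29
Year difference: 2021 - 1957 = 64

64 years old


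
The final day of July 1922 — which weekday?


July 1922 has 31 days
Anchor: Jan 1, 1922. With p = 1922 - 1 = 1921: (p + p//4 - p//100 + p//400) mod 7 = (1921 + 480 - 19 + 4) mod 7 = 2386 mod 7 = 6 -> Sunday (Mon=0 ... Sun=6)
Days before July (Jan-Jun): 181; July 1 index = (6 + 181) mod 7 = 5 -> Saturday
Last day offset: 31 - 1 = 30 days
Weekday index = (5 + 30) mod 7 = 0

Monday, July 31


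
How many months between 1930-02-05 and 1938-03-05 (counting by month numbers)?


From February 1930 to March 1938
8 years * 12 = 96 months, plus 1 month = 97

97 months


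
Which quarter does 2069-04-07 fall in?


Month: April (month 4)
Q1: Jan-Mar, Q2: Apr-Jun, Q3: Jul-Sep, Q4: Oct-Dec

Q2


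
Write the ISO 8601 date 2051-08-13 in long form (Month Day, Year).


ISO 2051-08-13 parses as year=2051, month=08, day=13
Month 8 -> August

August 13, 2051


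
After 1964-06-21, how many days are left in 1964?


Day of year: 173 of 366
Remaining = 366 - 173

193 days


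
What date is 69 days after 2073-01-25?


Start: 2073-01-25, add 69 days
January 2073 has 31 days: 31 - 25 = 6 days to January 31 -> 63 left
February 2073 has 28 days -> 35 left
March 2073 has 31 days -> 4 left
April 2073: 4 <= 30 -> lands on April 4

Result: 2073-04-04


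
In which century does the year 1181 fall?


Century = (year - 1) // 100 + 1
= (1181 - 1) // 100 + 1
= 1180 // 100 + 1
= 11 + 1

12th century


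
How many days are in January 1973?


January 1973

31 days


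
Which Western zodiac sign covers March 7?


Date: March 7
Conventional tropical zodiac dates: Pisces from February 19 onward; Aries starts March 21
March 7 falls within the Pisces range

Pisces


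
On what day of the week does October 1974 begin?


Target: October 1, 1974
Anchor: Jan 1, 1974. With p = 1974 - 1 = 1973: (p + p//4 - p//100 + p//400) mod 7 = (1973 + 493 - 19 + 4) mod 7 = 2451 mod 7 = 1 -> Tuesday (Mon=0 ... Sun=6)
Days before October (Jan-Sep): 273 days
Weekday index = (1 + 273) mod 7 = 1

Tuesday


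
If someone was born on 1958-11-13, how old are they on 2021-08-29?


Birth: 1958-11-13
Reference: 2021-08-29
Year difference: 2021 - 1958 = 63
Birthday not yet reached in 2021, subtract 1

62 years old


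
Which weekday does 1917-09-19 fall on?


Date: September 19, 1917
Anchor: Jan 1, 1917. With p = 1917 - 1 = 1916: (p + p//4 - p//100 + p//400) mod 7 = (1916 + 479 - 19 + 4) mod 7 = 2380 mod 7 = 0 -> Monday (Mon=0 ... Sun=6)
Days before September (Jan-Aug): 243; offset = 243 + 19 - 1 = 261
Weekday index = (0 + 261) mod 7 = 2

Day of the week: Wednesday


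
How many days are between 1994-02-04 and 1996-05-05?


From 1994-02-04 to 1996-05-05
1994-02-04: days before February = 31; day of year = 31 + 4 = 35
1996-05-05: days before May = 31 + 29 + 31 + 30 = 121 (1996 is a leap year); day of year = 121 + 5 = 126
Rest of 1994: 365 - 35 = 330
Full years 1995 (365): 365
Total = 330 + 365 + 126 = 821

821 days


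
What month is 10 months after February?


February is month 2
2 + 10 = 12

December


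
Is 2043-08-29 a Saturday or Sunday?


Anchor: Jan 1, 2043. With p = 2043 - 1 = 2042: (p + p//4 - p//100 + p//400) mod 7 = (2042 + 510 - 20 + 5) mod 7 = 2537 mod 7 = 3 -> Thursday (Mon=0 ... Sun=6)
Day of year: 241; offset = 240
Weekday index = (3 + 240) mod 7 = 5 -> Saturday
Weekend days: Saturday, Sunday

Yes


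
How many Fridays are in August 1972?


August 1972 has 31 days
Anchor: Jan 1, 1972. With p = 1972 - 1 = 1971: (p + p//4 - p//100 + p//400) mod 7 = (1971 + 492 - 19 + 4) mod 7 = 2448 mod 7 = 5 -> Saturday (Mon=0 ... Sun=6)
Days before August (Jan-Jul): 213; August 1 index = (5 + 213) mod 7 = 1 -> Tuesday
First Friday is August 4
Fridays: 4, 11, 18, 25

4 Fridays


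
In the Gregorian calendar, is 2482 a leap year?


Gregorian leap year rule: divisible by 4, but not by 100, unless also by 400.
2482 is not divisible by 4 -> not a leap year

No


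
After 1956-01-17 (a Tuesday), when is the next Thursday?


Current: Tuesday
Target: Thursday
Days ahead: 2

Next Thursday: 1956-01-19


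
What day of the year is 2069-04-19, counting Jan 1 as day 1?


Date: April 19, 2069
Days in months 1 through 3: 90
Plus 19 days in April

Day of year: 109


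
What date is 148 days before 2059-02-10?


Start: 2059-02-10, subtract 148 days
Back 10 days from February 10 reaches January 31, 2059 -> 138 left
January 2059 has 31 days -> back to December 31, 2058 -> 107 left
December 2058 has 31 days -> back to November 30, 2058 -> 76 left
November 2058 has 30 days -> back to October 31, 2058 -> 46 left
October 2058 has 31 days -> back to September 30, 2058 -> 15 left
September 2058: 30 - 15 = 15 -> lands on September 15

Result: 2058-09-15


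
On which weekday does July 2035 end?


July 2035 has 31 days
Anchor: Jan 1, 2035. With p = 2035 - 1 = 2034: (p + p//4 - p//100 + p//400) mod 7 = (2034 + 508 - 20 + 5) mod 7 = 2527 mod 7 = 0 -> Monday (Mon=0 ... Sun=6)
Days before July (Jan-Jun): 181; July 1 index = (0 + 181) mod 7 = 6 -> Sunday
Last day offset: 31 - 1 = 30 days
Weekday index = (6 + 30) mod 7 = 1

Tuesday, July 31


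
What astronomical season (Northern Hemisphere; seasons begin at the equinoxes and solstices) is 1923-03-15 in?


Date: March 15
Astronomical Winter (approx.; exact equinox/solstice day varies by year): December 21 to March 19
March 15 falls within the Winter window

Winter


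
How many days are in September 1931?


September 1931

30 days


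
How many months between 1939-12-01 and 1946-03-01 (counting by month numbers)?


From December 1939 to March 1946
7 years * 12 = 84 months, minus 9 months = 75

75 months


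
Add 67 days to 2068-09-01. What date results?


Start: 2068-09-01, add 67 days
September 2068 has 30 days: 30 - 1 = 29 days to September 30 -> 38 left
October 2068 has 31 days -> 7 left
November 2068: 7 <= 30 -> lands on November 7

Result: 2068-11-07


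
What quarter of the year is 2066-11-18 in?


Month: November (month 11)
Q1: Jan-Mar, Q2: Apr-Jun, Q3: Jul-Sep, Q4: Oct-Dec

Q4


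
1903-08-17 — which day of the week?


Date: August 17, 1903
Anchor: Jan 1, 1903. With p = 1903 - 1 = 1902: (p + p//4 - p//100 + p//400) mod 7 = (1902 + 475 - 19 + 4) mod 7 = 2362 mod 7 = 3 -> Thursday (Mon=0 ... Sun=6)
Days before August (Jan-Jul): 212; offset = 212 + 17 - 1 = 228
Weekday index = (3 + 228) mod 7 = 0

Day of the week: Monday


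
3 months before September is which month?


September is month 9
9 - 3 = 6

June


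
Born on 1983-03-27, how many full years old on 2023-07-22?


Birth: 1983-03-27
Reference: 2023-07-22
Year difference: 2023 - 1983 = 40

40 years old


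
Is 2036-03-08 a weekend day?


Anchor: Jan 1, 2036. With p = 2036 - 1 = 2035: (p + p//4 - p//100 + p//400) mod 7 = (2035 + 508 - 20 + 5) mod 7 = 2528 mod 7 = 1 -> Tuesday (Mon=0 ... Sun=6)
Day of year: 68; offset = 67
Weekday index = (1 + 67) mod 7 = 5 -> Saturday
Weekend days: Saturday, Sunday

Yes


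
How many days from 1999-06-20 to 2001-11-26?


From 1999-06-20 to 2001-11-26
1999-06-20: days before June = 31 + 28 + 31 + 30 + 31 = 151 (1999 is not a leap year); day of year = 151 + 20 = 171
2001-11-26: days before November = 31 + 28 + 31 + 30 + 31 + 30 + 31 + 31 + 30 + 31 = 304 (2001 is not a leap year); day of year = 304 + 26 = 330
Rest of 1999: 365 - 171 = 194
Full years 2000 (366): 366
Total = 194 + 366 + 330 = 890

890 days


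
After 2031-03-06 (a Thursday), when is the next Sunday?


Current: Thursday
Target: Sunday
Days ahead: 3

Next Sunday: 2031-03-09


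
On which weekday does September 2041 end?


September 2041 has 30 days
Anchor: Jan 1, 2041. With p = 2041 - 1 = 2040: (p + p//4 - p//100 + p//400) mod 7 = (2040 + 510 - 20 + 5) mod 7 = 2535 mod 7 = 1 -> Tuesday (Mon=0 ... Sun=6)
Days before September (Jan-Aug): 243; September 1 index = (1 + 243) mod 7 = 6 -> Sunday
Last day offset: 30 - 1 = 29 days
Weekday index = (6 + 29) mod 7 = 0

Monday, September 30


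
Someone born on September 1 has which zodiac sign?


Date: September 1
Conventional tropical zodiac dates: Virgo from August 23 onward; Libra starts September 23
September 1 falls within the Virgo range

Virgo


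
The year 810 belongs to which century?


Century = (year - 1) // 100 + 1
= (810 - 1) // 100 + 1
= 809 // 100 + 1
= 8 + 1

9th century


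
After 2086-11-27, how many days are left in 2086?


Day of year: 331 of 365
Remaining = 365 - 331

34 days


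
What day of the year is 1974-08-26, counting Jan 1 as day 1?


Date: August 26, 1974
Days in months 1 through 7: 212
Plus 26 days in August

Day of year: 238


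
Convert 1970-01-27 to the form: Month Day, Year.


ISO 1970-01-27 parses as year=1970, month=01, day=27
Month 1 -> January

January 27, 1970


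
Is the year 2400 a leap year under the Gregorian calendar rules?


Gregorian leap year rule: divisible by 4, but not by 100, unless also by 400.
2400 is divisible by 400 -> leap year

Yes


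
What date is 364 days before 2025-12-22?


Start: 2025-12-22, subtract 364 days
Back 22 days from December 22 reaches November 30, 2025 -> 342 left
November 2025 has 30 days -> back to October 31, 2025 -> 312 left
October 2025 has 31 days -> back to September 30, 2025 -> 281 left
September 2025 has 30 days -> back to August 31, 2025 -> 251 left
August 2025 has 31 days -> back to July 31, 2025 -> 220 left
July 2025 has 31 days -> back to June 30, 2025 -> 189 left
June 2025 has 30 days -> back to May 31, 2025 -> 159 left
May 2025 has 31 days -> back to April 30, 2025 -> 128 left
April 2025 has 30 days -> back to March 31, 2025 -> 98 left
March 2025 has 31 days -> back to February 28, 2025 -> 67 left
February 2025 has 28 days -> back to January 31, 2025 -> 39 left
January 2025 has 31 days -> back to December 31, 2024 -> 8 left
December 2024: 31 - 8 = 23 -> lands on December 23

Result: 2024-12-23


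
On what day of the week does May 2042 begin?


Target: May 1, 2042
Anchor: Jan 1, 2042. With p = 2042 - 1 = 2041: (p + p//4 - p//100 + p//400) mod 7 = (2041 + 510 - 20 + 5) mod 7 = 2536 mod 7 = 2 -> Wednesday (Mon=0 ... Sun=6)
Days before May (Jan-Apr): 120 days
Weekday index = (2 + 120) mod 7 = 3

Thursday


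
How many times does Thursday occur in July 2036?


July 2036 has 31 days
Anchor: Jan 1, 2036. With p = 2036 - 1 = 2035: (p + p//4 - p//100 + p//400) mod 7 = (2035 + 508 - 20 + 5) mod 7 = 2528 mod 7 = 1 -> Tuesday (Mon=0 ... Sun=6)
Days before July (Jan-Jun): 182; July 1 index = (1 + 182) mod 7 = 1 -> Tuesday
First Thursday is July 3
Thursdays: 3, 10, 17, 24, 31

5 Thursdays


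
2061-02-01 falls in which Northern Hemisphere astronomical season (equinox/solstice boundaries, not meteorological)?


Date: February 1
Astronomical Winter (approx.; exact equinox/solstice day varies by year): December 21 to March 19
February 1 falls within the Winter window

Winter


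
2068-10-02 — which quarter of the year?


Month: October (month 10)
Q1: Jan-Mar, Q2: Apr-Jun, Q3: Jul-Sep, Q4: Oct-Dec

Q4


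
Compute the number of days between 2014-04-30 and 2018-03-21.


From 2014-04-30 to 2018-03-21
2014-04-30: days before April = 31 + 28 + 31 = 90 (2014 is not a leap year); day of year = 90 + 30 = 120
2018-03-21: days before March = 31 + 28 = 59 (2018 is not a leap year); day of year = 59 + 21 = 80
Rest of 2014: 365 - 120 = 245
Full years 2015 (365), 2016 (366), 2017 (365): 1096
Total = 245 + 1096 + 80 = 1421

1421 days


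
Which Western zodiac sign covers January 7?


Date: January 7
Conventional tropical zodiac dates: Capricorn from December 22 onward; Aquarius starts January 20
January 7 falls within the Capricorn range

Capricorn


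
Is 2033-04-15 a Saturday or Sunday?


Anchor: Jan 1, 2033. With p = 2033 - 1 = 2032: (p + p//4 - p//100 + p//400) mod 7 = (2032 + 508 - 20 + 5) mod 7 = 2525 mod 7 = 5 -> Saturday (Mon=0 ... Sun=6)
Day of year: 105; offset = 104
Weekday index = (5 + 104) mod 7 = 4 -> Friday
Weekend days: Saturday, Sunday

No


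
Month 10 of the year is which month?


Month 10 of 12

October


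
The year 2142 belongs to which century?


Century = (year - 1) // 100 + 1
= (2142 - 1) // 100 + 1
= 2141 // 100 + 1
= 21 + 1

22nd century


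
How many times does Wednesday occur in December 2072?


December 2072 has 31 days
Anchor: Jan 1, 2072. With p = 2072 - 1 = 2071: (p + p//4 - p//100 + p//400) mod 7 = (2071 + 517 - 20 + 5) mod 7 = 2573 mod 7 = 4 -> Friday (Mon=0 ... Sun=6)
Days before December (Jan-Nov): 335; December 1 index = (4 + 335) mod 7 = 3 -> Thursday
First Wednesday is December 7
Wednesdays: 7, 14, 21, 28

4 Wednesdays


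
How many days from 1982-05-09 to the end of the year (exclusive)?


Day of year: 129 of 365
Remaining = 365 - 129

236 days


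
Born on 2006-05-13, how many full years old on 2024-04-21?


Birth: 2006-05-13
Reference: 2024-04-21
Year difference: 2024 - 2006 = 18
Birthday not yet reached in 2024, subtract 1

17 years old


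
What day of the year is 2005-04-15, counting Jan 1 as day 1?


Date: April 15, 2005
Days in months 1 through 3: 90
Plus 15 days in April

Day of year: 105


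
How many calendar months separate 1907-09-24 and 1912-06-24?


From September 1907 to June 1912
5 years * 12 = 60 months, minus 3 months = 57

57 months


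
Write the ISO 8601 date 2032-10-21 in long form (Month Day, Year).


ISO 2032-10-21 parses as year=2032, month=10, day=21
Month 10 -> October

October 21, 2032


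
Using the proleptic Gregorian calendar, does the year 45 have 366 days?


Gregorian leap year rule: divisible by 4, but not by 100, unless also by 400.
45 is not divisible by 4 -> not a leap year

No


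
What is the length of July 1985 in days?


July 1985

31 days


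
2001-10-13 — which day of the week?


Date: October 13, 2001
Anchor: Jan 1, 2001. With p = 2001 - 1 = 2000: (p + p//4 - p//100 + p//400) mod 7 = (2000 + 500 - 20 + 5) mod 7 = 2485 mod 7 = 0 -> Monday (Mon=0 ... Sun=6)
Days before October (Jan-Sep): 273; offset = 273 + 13 - 1 = 285
Weekday index = (0 + 285) mod 7 = 5

Day of the week: Saturday


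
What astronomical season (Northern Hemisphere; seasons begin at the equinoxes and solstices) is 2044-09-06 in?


Date: September 6
Astronomical Summer (approx.; exact equinox/solstice day varies by year): June 21 to September 21
September 6 falls within the Summer window

Summer


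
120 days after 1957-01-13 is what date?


Start: 1957-01-13, add 120 days
January 1957 has 31 days: 31 - 13 = 18 days to January 31 -> 102 left
February 1957 has 28 days -> 74 left
March 1957 has 31 days -> 43 left
April 1957 has 30 days -> 13 left
May 1957: 13 <= 31 -> lands on May 13

Result: 1957-05-13


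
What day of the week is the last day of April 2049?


April 2049 has 30 days
Anchor: Jan 1, 2049. With p = 2049 - 1 = 2048: (p + p//4 - p//100 + p//400) mod 7 = (2048 + 512 - 20 + 5) mod 7 = 2545 mod 7 = 4 -> Friday (Mon=0 ... Sun=6)
Days before April (Jan-Mar): 90; April 1 index = (4 + 90) mod 7 = 3 -> Thursday
Last day offset: 30 - 1 = 29 days
Weekday index = (3 + 29) mod 7 = 4

Friday, April 30


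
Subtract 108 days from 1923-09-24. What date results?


Start: 1923-09-24, subtract 108 days
Back 24 days from September 24 reaches August 31, 1923 -> 84 left
August 1923 has 31 days -> back to July 31, 1923 -> 53 left
July 1923 has 31 days -> back to June 30, 1923 -> 22 left
June 1923: 30 - 22 = 8 -> lands on June 8

Result: 1923-06-08


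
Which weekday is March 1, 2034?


Target: March 1, 2034
Anchor: Jan 1, 2034. With p = 2034 - 1 = 2033: (p + p//4 - p//100 + p//400) mod 7 = (2033 + 508 - 20 + 5) mod 7 = 2526 mod 7 = 6 -> Sunday (Mon=0 ... Sun=6)
Days before March (Jan-Feb): 59 days
Weekday index = (6 + 59) mod 7 = 2

Wednesday


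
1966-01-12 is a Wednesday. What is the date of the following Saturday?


Current: Wednesday
Target: Saturday
Days ahead: 3

Next Saturday: 1966-01-15


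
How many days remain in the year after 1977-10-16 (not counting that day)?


Day of year: 289 of 365
Remaining = 365 - 289

76 days


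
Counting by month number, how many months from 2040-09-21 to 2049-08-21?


From September 2040 to August 2049
9 years * 12 = 108 months, minus 1 month = 107

107 months


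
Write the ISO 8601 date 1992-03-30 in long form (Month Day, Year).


ISO 1992-03-30 parses as year=1992, month=03, day=30
Month 3 -> March

March 30, 1992


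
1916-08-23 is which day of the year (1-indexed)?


Date: August 23, 1916
Days in months 1 through 7: 213
Plus 23 days in August

Day of year: 236


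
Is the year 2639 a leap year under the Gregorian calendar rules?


Gregorian leap year rule: divisible by 4, but not by 100, unless also by 400.
2639 is not divisible by 4 -> not a leap year

No


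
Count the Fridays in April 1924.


April 1924 has 30 days
Anchor: Jan 1, 1924. With p = 1924 - 1 = 1923: (p + p//4 - p//100 + p//400) mod 7 = (1923 + 480 - 19 + 4) mod 7 = 2388 mod 7 = 1 -> Tuesday (Mon=0 ... Sun=6)
Days before April (Jan-Mar): 91; April 1 index = (1 + 91) mod 7 = 1 -> Tuesday
First Friday is April 4
Fridays: 4, 11, 18, 25

4 Fridays


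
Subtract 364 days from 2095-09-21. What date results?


Start: 2095-09-21, subtract 364 days
Back 21 days from September 21 reaches August 31, 2095 -> 343 left
August 2095 has 31 days -> back to July 31, 2095 -> 312 left
July 2095 has 31 days -> back to June 30, 2095 -> 281 left
June 2095 has 30 days -> back to May 31, 2095 -> 251 left
May 2095 has 31 days -> back to April 30, 2095 -> 220 left
April 2095 has 30 days -> back to March 31, 2095 -> 190 left
March 2095 has 31 days -> back to February 28, 2095 -> 159 left
February 2095 has 28 days -> back to January 31, 2095 -> 131 left
January 2095 has 31 days -> back to December 31, 2094 -> 100 left
December 2094 has 31 days -> back to November 30, 2094 -> 69 left
November 2094 has 30 days -> back to October 31, 2094 -> 39 left
October 2094 has 31 days -> back to September 30, 2094 -> 8 left
September 2094: 30 - 8 = 22 -> lands on September 22

Result: 2094-09-22


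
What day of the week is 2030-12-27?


Date: December 27, 2030
Anchor: Jan 1, 2030. With p = 2030 - 1 = 2029: (p + p//4 - p//100 + p//400) mod 7 = (2029 + 507 - 20 + 5) mod 7 = 2521 mod 7 = 1 -> Tuesday (Mon=0 ... Sun=6)
Days before December (Jan-Nov): 334; offset = 334 + 27 - 1 = 360
Weekday index = (1 + 360) mod 7 = 4

Day of the week: Friday


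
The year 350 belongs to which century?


Century = (year - 1) // 100 + 1
= (350 - 1) // 100 + 1
= 349 // 100 + 1
= 3 + 1

4th century


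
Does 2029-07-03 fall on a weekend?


Anchor: Jan 1, 2029. With p = 2029 - 1 = 2028: (p + p//4 - p//100 + p//400) mod 7 = (2028 + 507 - 20 + 5) mod 7 = 2520 mod 7 = 0 -> Monday (Mon=0 ... Sun=6)
Day of year: 184; offset = 183
Weekday index = (0 + 183) mod 7 = 1 -> Tuesday
Weekend days: Saturday, Sunday

No


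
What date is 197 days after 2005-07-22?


Start: 2005-07-22, add 197 days
July 2005 has 31 days: 31 - 22 = 9 days to July 31 -> 188 left
August 2005 has 31 days -> 157 left
September 2005 has 30 days -> 127 left
October 2005 has 31 days -> 96 left
November 2005 has 30 days -> 66 left
December 2005 has 31 days -> 35 left
January 2006 has 31 days -> 4 left
February 2006: 4 <= 28 -> lands on February 4

Result: 2006-02-04


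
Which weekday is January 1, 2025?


Target: January 1, 2025
Anchor: Jan 1, 2025. With p = 2025 - 1 = 2024: (p + p//4 - p//100 + p//400) mod 7 = (2024 + 506 - 20 + 5) mod 7 = 2515 mod 7 = 2 -> Wednesday (Mon=0 ... Sun=6)
Offset from anchor: 0 days
Weekday index = (2 + 0) mod 7 = 2

Wednesday


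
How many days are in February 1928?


February 1928 (leap year: yes)

29 days


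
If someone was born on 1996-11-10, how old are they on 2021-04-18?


Birth: 1996-11-10
Reference: 2021-04-18
Year difference: 2021 - 1996 = 25
Birthday not yet reached in 2021, subtract 1

24 years old


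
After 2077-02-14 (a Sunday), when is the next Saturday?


Current: Sunday
Target: Saturday
Days ahead: 6

Next Saturday: 2077-02-20


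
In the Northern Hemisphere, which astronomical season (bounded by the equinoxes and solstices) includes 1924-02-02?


Date: February 2
Astronomical Winter (approx.; exact equinox/solstice day varies by year): December 21 to March 19
February 2 falls within the Winter window

Winter


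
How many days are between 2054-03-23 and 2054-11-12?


From 2054-03-23 to 2054-11-12
2054-03-23: days before March = 31 + 28 = 59 (2054 is not a leap year); day of year = 59 + 23 = 82
2054-11-12: days before November = 31 + 28 + 31 + 30 + 31 + 30 + 31 + 31 + 30 + 31 = 304 (2054 is not a leap year); day of year = 304 + 12 = 316
Same year: 316 - 82 = 234

234 days


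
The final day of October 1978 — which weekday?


October 1978 has 31 days
Anchor: Jan 1, 1978. With p = 1978 - 1 = 1977: (p + p//4 - p//100 + p//400) mod 7 = (1977 + 494 - 19 + 4) mod 7 = 2456 mod 7 = 6 -> Sunday (Mon=0 ... Sun=6)
Days before October (Jan-Sep): 273; October 1 index = (6 + 273) mod 7 = 6 -> Sunday
Last day offset: 31 - 1 = 30 days
Weekday index = (6 + 30) mod 7 = 1

Tuesday, October 31


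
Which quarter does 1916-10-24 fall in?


Month: October (month 10)
Q1: Jan-Mar, Q2: Apr-Jun, Q3: Jul-Sep, Q4: Oct-Dec

Q4


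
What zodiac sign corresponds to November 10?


Date: November 10
Conventional tropical zodiac dates: Scorpio from October 23 onward; Sagittarius starts November 22
November 10 falls within the Scorpio range

Scorpio


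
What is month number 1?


Month 1 of 12

January


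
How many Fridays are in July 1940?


July 1940 has 31 days
Anchor: Jan 1, 1940. With p = 1940 - 1 = 1939: (p + p//4 - p//100 + p//400) mod 7 = (1939 + 484 - 19 + 4) mod 7 = 2408 mod 7 = 0 -> Monday (Mon=0 ... Sun=6)
Days before July (Jan-Jun): 182; July 1 index = (0 + 182) mod 7 = 0 -> Monday
First Friday is July 5
Fridays: 5, 12, 19, 26

4 Fridays


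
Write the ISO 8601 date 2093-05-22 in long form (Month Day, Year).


ISO 2093-05-22 parses as year=2093, month=05, day=22
Month 5 -> May

May 22, 2093


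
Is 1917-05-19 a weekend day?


Anchor: Jan 1, 1917. With p = 1917 - 1 = 1916: (p + p//4 - p//100 + p//400) mod 7 = (1916 + 479 - 19 + 4) mod 7 = 2380 mod 7 = 0 -> Monday (Mon=0 ... Sun=6)
Day of year: 139; offset = 138
Weekday index = (0 + 138) mod 7 = 5 -> Saturday
Weekend days: Saturday, Sunday

Yes


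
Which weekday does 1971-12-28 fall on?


Date: December 28, 1971
Anchor: Jan 1, 1971. With p = 1971 - 1 = 1970: (p + p//4 - p//100 + p//400) mod 7 = (1970 + 492 - 19 + 4) mod 7 = 2447 mod 7 = 4 -> Friday (Mon=0 ... Sun=6)
Days before December (Jan-Nov): 334; offset = 334 + 28 - 1 = 361
Weekday index = (4 + 361) mod 7 = 1

Day of the week: Tuesday


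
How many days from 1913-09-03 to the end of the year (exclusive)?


Day of year: 246 of 365
Remaining = 365 - 246

119 days


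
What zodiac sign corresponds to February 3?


Date: February 3
Conventional tropical zodiac dates: Aquarius from January 20 onward; Pisces starts February 19
February 3 falls within the Aquarius range

Aquarius


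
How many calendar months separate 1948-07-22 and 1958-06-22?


From July 1948 to June 1958
10 years * 12 = 120 months, minus 1 month = 119

119 months


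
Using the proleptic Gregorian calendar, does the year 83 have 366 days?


Gregorian leap year rule: divisible by 4, but not by 100, unless also by 400.
83 is not divisible by 4 -> not a leap year

No


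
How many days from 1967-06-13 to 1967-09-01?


From 1967-06-13 to 1967-09-01
1967-06-13: days before June = 31 + 28 + 31 + 30 + 31 = 151 (1967 is not a leap year); day of year = 151 + 13 = 164
1967-09-01: days before September = 31 + 28 + 31 + 30 + 31 + 30 + 31 + 31 = 243 (1967 is not a leap year); day of year = 243 + 1 = 244
Same year: 244 - 164 = 80

80 days


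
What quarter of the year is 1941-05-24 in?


Month: May (month 5)
Q1: Jan-Mar, Q2: Apr-Jun, Q3: Jul-Sep, Q4: Oct-Dec

Q2


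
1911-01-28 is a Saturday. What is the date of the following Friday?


Current: Saturday
Target: Friday
Days ahead: 6

Next Friday: 1911-02-03


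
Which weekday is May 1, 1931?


Target: May 1, 1931
Anchor: Jan 1, 1931. With p = 1931 - 1 = 1930: (p + p//4 - p//100 + p//400) mod 7 = (1930 + 482 - 19 + 4) mod 7 = 2397 mod 7 = 3 -> Thursday (Mon=0 ... Sun=6)
Days before May (Jan-Apr): 120 days
Weekday index = (3 + 120) mod 7 = 4

Friday


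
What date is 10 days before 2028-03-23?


Start: 2028-03-23, subtract 10 days
23 - 10 = 13 stays within March 2028

Result: 2028-03-13


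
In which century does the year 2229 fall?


Century = (year - 1) // 100 + 1
= (2229 - 1) // 100 + 1
= 2228 // 100 + 1
= 22 + 1

23rd century


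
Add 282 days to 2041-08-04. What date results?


Start: 2041-08-04, add 282 days
August 2041 has 31 days: 31 - 4 = 27 days to August 31 -> 255 left
September 2041 has 30 days -> 225 left
October 2041 has 31 days -> 194 left
November 2041 has 30 days -> 164 left
December 2041 has 31 days -> 133 left
January 2042 has 31 days -> 102 left
February 2042 has 28 days -> 74 left
March 2042 has 31 days -> 43 left
April 2042 has 30 days -> 13 left
May 2042: 13 <= 31 -> lands on May 13

Result: 2042-05-13


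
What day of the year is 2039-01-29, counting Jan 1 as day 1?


Date: January 29, 2039
No months before January
Plus 29 days in January

Day of year: 29


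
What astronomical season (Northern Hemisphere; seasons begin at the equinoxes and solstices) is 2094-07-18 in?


Date: July 18
Astronomical Summer (approx.; exact equinox/solstice day varies by year): June 21 to September 21
July 18 falls within the Summer window

Summer


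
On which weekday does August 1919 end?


August 1919 has 31 days
Anchor: Jan 1, 1919. With p = 1919 - 1 = 1918: (p + p//4 - p//100 + p//400) mod 7 = (1918 + 479 - 19 + 4) mod 7 = 2382 mod 7 = 2 -> Wednesday (Mon=0 ... Sun=6)
Days before August (Jan-Jul): 212; August 1 index = (2 + 212) mod 7 = 4 -> Friday
Last day offset: 31 - 1 = 30 days
Weekday index = (4 + 30) mod 7 = 6

Sunday, August 31


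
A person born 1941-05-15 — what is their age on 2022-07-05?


Birth: 1941-05-15
Reference: 2022-07-05
Year difference: 2022 - 1941 = 81

81 years old


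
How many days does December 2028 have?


December 2028

31 days


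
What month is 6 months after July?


July is month 7
7 + 6 = 13; wrap: 13 - 12 = 1

January


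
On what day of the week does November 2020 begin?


Target: November 1, 2020
Anchor: Jan 1, 2020. With p = 2020 - 1 = 2019: (p + p//4 - p//100 + p//400) mod 7 = (2019 + 504 - 20 + 5) mod 7 = 2508 mod 7 = 2 -> Wednesday (Mon=0 ... Sun=6)
Days before November (Jan-Oct): 305 days
Weekday index = (2 + 305) mod 7 = 6

Sunday


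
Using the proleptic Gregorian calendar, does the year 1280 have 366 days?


Gregorian leap year rule: divisible by 4, but not by 100, unless also by 400.
1280 is divisible by 4 but not 100 -> leap year

Yes


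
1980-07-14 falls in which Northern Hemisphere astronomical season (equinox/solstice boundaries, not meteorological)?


Date: July 14
Astronomical Summer (approx.; exact equinox/solstice day varies by year): June 21 to September 21
July 14 falls within the Summer window

Summer


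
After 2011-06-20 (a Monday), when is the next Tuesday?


Current: Monday
Target: Tuesday
Days ahead: 1

Next Tuesday: 2011-06-21


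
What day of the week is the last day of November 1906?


November 1906 has 30 days
Anchor: Jan 1, 1906. With p = 1906 - 1 = 1905: (p + p//4 - p//100 + p//400) mod 7 = (1905 + 476 - 19 + 4) mod 7 = 2366 mod 7 = 0 -> Monday (Mon=0 ... Sun=6)
Days before November (Jan-Oct): 304; November 1 index = (0 + 304) mod 7 = 3 -> Thursday
Last day offset: 30 - 1 = 29 days
Weekday index = (3 + 29) mod 7 = 4

Friday, November 30


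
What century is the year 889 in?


Century = (year - 1) // 100 + 1
= (889 - 1) // 100 + 1
= 888 // 100 + 1
= 8 + 1

9th century


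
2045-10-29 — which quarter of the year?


Month: October (month 10)
Q1: Jan-Mar, Q2: Apr-Jun, Q3: Jul-Sep, Q4: Oct-Dec

Q4


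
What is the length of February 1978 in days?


February 1978 (leap year: no)

28 days


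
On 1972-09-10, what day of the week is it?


Date: September 10, 1972
Anchor: Jan 1, 1972. With p = 1972 - 1 = 1971: (p + p//4 - p//100 + p//400) mod 7 = (1971 + 492 - 19 + 4) mod 7 = 2448 mod 7 = 5 -> Saturday (Mon=0 ... Sun=6)
Days before September (Jan-Aug): 244; offset = 244 + 10 - 1 = 253
Weekday index = (5 + 253) mod 7 = 6

Day of the week: Sunday


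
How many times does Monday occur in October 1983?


October 1983 has 31 days
Anchor: Jan 1, 1983. With p = 1983 - 1 = 1982: (p + p//4 - p//100 + p//400) mod 7 = (1982 + 495 - 19 + 4) mod 7 = 2462 mod 7 = 5 -> Saturday (Mon=0 ... Sun=6)
Days before October (Jan-Sep): 273; October 1 index = (5 + 273) mod 7 = 5 -> Saturday
First Monday is October 3
Mondays: 3, 10, 17, 24, 31

5 Mondays


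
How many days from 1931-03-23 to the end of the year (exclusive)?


Day of year: 82 of 365
Remaining = 365 - 82

283 days


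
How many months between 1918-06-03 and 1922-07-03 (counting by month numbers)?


From June 1918 to July 1922
4 years * 12 = 48 months, plus 1 month = 49

49 months


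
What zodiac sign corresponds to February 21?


Date: February 21
Conventional tropical zodiac dates: Pisces from February 19 onward; Aries starts March 21
February 21 falls within the Pisces range

Pisces


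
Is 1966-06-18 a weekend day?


Anchor: Jan 1, 1966. With p = 1966 - 1 = 1965: (p + p//4 - p//100 + p//400) mod 7 = (1965 + 491 - 19 + 4) mod 7 = 2441 mod 7 = 5 -> Saturday (Mon=0 ... Sun=6)
Day of year: 169; offset = 168
Weekday index = (5 + 168) mod 7 = 5 -> Saturday
Weekend days: Saturday, Sunday

Yes


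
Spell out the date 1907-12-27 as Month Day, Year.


ISO 1907-12-27 parses as year=1907, month=12, day=27
Month 12 -> December

December 27, 1907


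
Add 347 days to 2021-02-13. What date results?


Start: 2021-02-13, add 347 days
February 2021 has 28 days: 28 - 13 = 15 days to February 28 -> 332 left
March 2021 has 31 days -> 301 left
April 2021 has 30 days -> 271 left
May 2021 has 31 days -> 240 left
June 2021 has 30 days -> 210 left
July 2021 has 31 days -> 179 left
August 2021 has 31 days -> 148 left
September 2021 has 30 days -> 118 left
October 2021 has 31 days -> 87 left
November 2021 has 30 days -> 57 left
December 2021 has 31 days -> 26 left
January 2022: 26 <= 31 -> lands on January 26

Result: 2022-01-26


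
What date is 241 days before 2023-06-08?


Start: 2023-06-08, subtract 241 days
Back 8 days from June 8 reaches May 31, 2023 -> 233 left
May 2023 has 31 days -> back to April 30, 2023 -> 202 left
April 2023 has 30 days -> back to March 31, 2023 -> 172 left
March 2023 has 31 days -> back to February 28, 2023 -> 141 left
February 2023 has 28 days -> back to January 31, 2023 -> 113 left
January 2023 has 31 days -> back to December 31, 2022 -> 82 left
December 2022 has 31 days -> back to November 30, 2022 -> 51 left
November 2022 has 30 days -> back to October 31, 2022 -> 21 left
October 2022: 31 - 21 = 10 -> lands on October 10

Result: 2022-10-10


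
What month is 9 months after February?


February is month 2
2 + 9 = 11

November


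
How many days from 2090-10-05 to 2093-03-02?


From 2090-10-05 to 2093-03-02
2090-10-05: days before October = 31 + 28 + 31 + 30 + 31 + 30 + 31 + 31 + 30 = 273 (2090 is not a leap year); day of year = 273 + 5 = 278
2093-03-02: days before March = 31 + 28 = 59 (2093 is not a leap year); day of year = 59 + 2 = 61
Rest of 2090: 365 - 278 = 87
Full years 2091 (365), 2092 (366): 731
Total = 87 + 731 + 61 = 879

879 days


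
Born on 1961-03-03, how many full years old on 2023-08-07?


Birth: 1961-03-03
Reference: 2023-08-07
Year difference: 2023 - 1961 = 62

62 years old


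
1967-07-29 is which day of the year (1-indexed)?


Date: July 29, 1967
Days in months 1 through 6: 181
Plus 29 days in July

Day of year: 210


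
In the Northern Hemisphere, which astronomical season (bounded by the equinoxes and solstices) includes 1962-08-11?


Date: August 11
Astronomical Summer (approx.; exact equinox/solstice day varies by year): June 21 to September 21
August 11 falls within the Summer window

Summer


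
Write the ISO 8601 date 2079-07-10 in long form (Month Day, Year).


ISO 2079-07-10 parses as year=2079, month=07, day=10
Month 7 -> July

July 10, 2079


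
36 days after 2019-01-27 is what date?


Start: 2019-01-27, add 36 days
January 2019 has 31 days: 31 - 27 = 4 days to January 31 -> 32 left
February 2019 has 28 days -> 4 left
March 2019: 4 <= 31 -> lands on March 4

Result: 2019-03-04


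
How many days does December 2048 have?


December 2048

31 days


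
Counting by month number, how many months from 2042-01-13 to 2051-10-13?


From January 2042 to October 2051
9 years * 12 = 108 months, plus 9 months = 117

117 months


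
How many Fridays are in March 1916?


March 1916 has 31 days
Anchor: Jan 1, 1916. With p = 1916 - 1 = 1915: (p + p//4 - p//100 + p//400) mod 7 = (1915 + 478 - 19 + 4) mod 7 = 2378 mod 7 = 5 -> Saturday (Mon=0 ... Sun=6)
Days before March (Jan-Feb): 60; March 1 index = (5 + 60) mod 7 = 2 -> Wednesday
First Friday is March 3
Fridays: 3, 10, 17, 24, 31

5 Fridays


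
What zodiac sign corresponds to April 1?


Date: April 1
Conventional tropical zodiac dates: Aries from March 21 onward; Taurus starts April 20
April 1 falls within the Aries range

Aries


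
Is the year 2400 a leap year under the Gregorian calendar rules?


Gregorian leap year rule: divisible by 4, but not by 100, unless also by 400.
2400 is divisible by 400 -> leap year

Yes


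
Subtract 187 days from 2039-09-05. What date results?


Start: 2039-09-05, subtract 187 days
Back 5 days from September 5 reaches August 31, 2039 -> 182 left
August 2039 has 31 days -> back to July 31, 2039 -> 151 left
July 2039 has 31 days -> back to June 30, 2039 -> 120 left
June 2039 has 30 days -> back to May 31, 2039 -> 90 left
May 2039 has 31 days -> back to April 30, 2039 -> 59 left
April 2039 has 30 days -> back to March 31, 2039 -> 29 left
March 2039: 31 - 29 = 2 -> lands on March 2

Result: 2039-03-02


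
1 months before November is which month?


November is month 11
11 - 1 = 10

October


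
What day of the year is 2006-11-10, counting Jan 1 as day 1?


Date: November 10, 2006
Days in months 1 through 10: 304
Plus 10 days in November

Day of year: 314


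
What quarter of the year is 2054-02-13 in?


Month: February (month 2)
Q1: Jan-Mar, Q2: Apr-Jun, Q3: Jul-Sep, Q4: Oct-Dec

Q1


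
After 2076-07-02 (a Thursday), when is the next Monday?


Current: Thursday
Target: Monday
Days ahead: 4

Next Monday: 2076-07-06


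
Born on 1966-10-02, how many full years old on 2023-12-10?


Birth: 1966-10-02
Reference: 2023-12-10
Year difference: 2023 - 1966 = 57

57 years old


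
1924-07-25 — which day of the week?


Date: July 25, 1924
Anchor: Jan 1, 1924. With p = 1924 - 1 = 1923: (p + p//4 - p//100 + p//400) mod 7 = (1923 + 480 - 19 + 4) mod 7 = 2388 mod 7 = 1 -> Tuesday (Mon=0 ... Sun=6)
Days before July (Jan-Jun): 182; offset = 182 + 25 - 1 = 206
Weekday index = (1 + 206) mod 7 = 4

Day of the week: Friday


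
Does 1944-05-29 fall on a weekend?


Anchor: Jan 1, 1944. With p = 1944 - 1 = 1943: (p + p//4 - p//100 + p//400) mod 7 = (1943 + 485 - 19 + 4) mod 7 = 2413 mod 7 = 5 -> Saturday (Mon=0 ... Sun=6)
Day of year: 150; offset = 149
Weekday index = (5 + 149) mod 7 = 0 -> Monday
Weekend days: Saturday, Sunday

No


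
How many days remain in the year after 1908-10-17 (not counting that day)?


Day of year: 291 of 366
Remaining = 366 - 291

75 days


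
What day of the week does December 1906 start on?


Target: December 1, 1906
Anchor: Jan 1, 1906. With p = 1906 - 1 = 1905: (p + p//4 - p//100 + p//400) mod 7 = (1905 + 476 - 19 + 4) mod 7 = 2366 mod 7 = 0 -> Monday (Mon=0 ... Sun=6)
Days before December (Jan-Nov): 334 days
Weekday index = (0 + 334) mod 7 = 5

Saturday


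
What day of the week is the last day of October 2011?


October 2011 has 31 days
Anchor: Jan 1, 2011. With p = 2011 - 1 = 2010: (p + p//4 - p//100 + p//400) mod 7 = (2010 + 502 - 20 + 5) mod 7 = 2497 mod 7 = 5 -> Saturday (Mon=0 ... Sun=6)
Days before October (Jan-Sep): 273; October 1 index = (5 + 273) mod 7 = 5 -> Saturday
Last day offset: 31 - 1 = 30 days
Weekday index = (5 + 30) mod 7 = 0

Monday, October 31


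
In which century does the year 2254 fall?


Century = (year - 1) // 100 + 1
= (2254 - 1) // 100 + 1
= 2253 // 100 + 1
= 22 + 1

23rd century


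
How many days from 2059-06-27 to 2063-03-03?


From 2059-06-27 to 2063-03-03
2059-06-27: days before June = 31 + 28 + 31 + 30 + 31 = 151 (2059 is not a leap year); day of year = 151 + 27 = 178
2063-03-03: days before March = 31 + 28 = 59 (2063 is not a leap year); day of year = 59 + 3 = 62
Rest of 2059: 365 - 178 = 187
Full years 2060 (366), 2061 (365), 2062 (365): 1096
Total = 187 + 1096 + 62 = 1345

1345 days


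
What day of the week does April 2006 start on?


Target: April 1, 2006
Anchor: Jan 1, 2006. With p = 2006 - 1 = 2005: (p + p//4 - p//100 + p//400) mod 7 = (2005 + 501 - 20 + 5) mod 7 = 2491 mod 7 = 6 -> Sunday (Mon=0 ... Sun=6)
Days before April (Jan-Mar): 90 days
Weekday index = (6 + 90) mod 7 = 5

Saturday


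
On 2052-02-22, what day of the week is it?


Date: February 22, 2052
Anchor: Jan 1, 2052. With p = 2052 - 1 = 2051: (p + p//4 - p//100 + p//400) mod 7 = (2051 + 512 - 20 + 5) mod 7 = 2548 mod 7 = 0 -> Monday (Mon=0 ... Sun=6)
Days before February (Jan): 31; offset = 31 + 22 - 1 = 52
Weekday index = (0 + 52) mod 7 = 3

Day of the week: Thursday


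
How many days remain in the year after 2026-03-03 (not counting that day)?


Day of year: 62 of 365
Remaining = 365 - 62

303 days


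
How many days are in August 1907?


August 1907

31 days


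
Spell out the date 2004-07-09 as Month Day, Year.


ISO 2004-07-09 parses as year=2004, month=07, day=09
Month 7 -> July

July 9, 2004
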